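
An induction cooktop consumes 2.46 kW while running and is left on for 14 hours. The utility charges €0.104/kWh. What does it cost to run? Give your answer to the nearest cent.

€3.58

Energy = 2460 W × 14 h = 34,440 Wh = 34.44 kWh
Cost = 34.44 kWh × €0.104/kWh = €3.58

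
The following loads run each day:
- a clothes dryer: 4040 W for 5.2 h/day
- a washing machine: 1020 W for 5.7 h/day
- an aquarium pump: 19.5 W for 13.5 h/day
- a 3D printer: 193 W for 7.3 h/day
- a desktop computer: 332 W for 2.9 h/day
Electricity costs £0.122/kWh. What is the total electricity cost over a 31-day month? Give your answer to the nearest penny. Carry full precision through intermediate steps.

clothes dryer: 4040 W × 5.2 h × 31 d = 651,248 Wh = 651.2 kWh
washing machine: 1020 W × 5.7 h × 31 d = 180,234 Wh = 180.2 kWh
aquarium pump: 19.5 W × 13.5 h × 31 d = 8,161 Wh = 8.161 kWh
3D printer: 193 W × 7.3 h × 31 d = 43,676 Wh = 43.68 kWh
desktop computer: 332 W × 2.9 h × 31 d = 29,847 Wh = 29.85 kWh
Total energy = 651.2 + 180.2 + 8.161 + 43.68 + 29.85 = 913.2 kWh
Cost = 913.2 kWh × £0.122 = £111.41

£111.41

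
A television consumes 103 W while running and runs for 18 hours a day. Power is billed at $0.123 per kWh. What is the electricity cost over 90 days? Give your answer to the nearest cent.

Energy = 103 W × 18 h/day × 90 days = 166,860 Wh = 166.9 kWh
Cost = 166.9 kWh × $0.123/kWh = $20.52

$20.52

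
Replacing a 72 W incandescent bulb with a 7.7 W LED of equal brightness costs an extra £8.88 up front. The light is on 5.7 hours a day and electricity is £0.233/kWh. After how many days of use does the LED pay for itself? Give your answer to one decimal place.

Power saved = 72 − 7.7 = 64.3 W
Daily energy saved = 64.3 W × 5.7 h = 366.5 Wh = 0.36651 kWh
Daily savings = 0.36651 × £0.233 = £0.0854
Payback = £8.88 / £0.0854 per day = 104 days

104.0 days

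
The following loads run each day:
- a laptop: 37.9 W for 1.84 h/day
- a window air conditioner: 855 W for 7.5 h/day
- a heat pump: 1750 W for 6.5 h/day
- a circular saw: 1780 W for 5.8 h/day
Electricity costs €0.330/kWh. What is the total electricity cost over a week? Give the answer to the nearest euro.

€65

laptop: 37.9 W × 1.84 h × 7 d = 488 Wh = 0.4882 kWh
window air conditioner: 855 W × 7.5 h × 7 d = 44,888 Wh = 44.89 kWh
heat pump: 1750 W × 6.5 h × 7 d = 79,625 Wh = 79.62 kWh
circular saw: 1780 W × 5.8 h × 7 d = 72,268 Wh = 72.27 kWh
Total energy = 0.4882 + 44.89 + 79.62 + 72.27 = 197.3 kWh
Cost = 197.3 kWh × €0.330 = €65.10 ≈ €65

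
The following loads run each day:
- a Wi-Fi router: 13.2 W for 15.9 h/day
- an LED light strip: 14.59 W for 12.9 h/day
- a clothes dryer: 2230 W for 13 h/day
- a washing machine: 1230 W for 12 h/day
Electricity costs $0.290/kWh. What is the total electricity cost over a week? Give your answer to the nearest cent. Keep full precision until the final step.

Wi-Fi router: 13.2 W × 15.9 h × 7 d = 1,469 Wh = 1.469 kWh
LED light strip: 14.59 W × 12.9 h × 7 d = 1,317 Wh = 1.317 kWh
clothes dryer: 2230 W × 13 h × 7 d = 202,930 Wh = 202.9 kWh
washing machine: 1230 W × 12 h × 7 d = 103,320 Wh = 103.3 kWh
Total energy = 1.469 + 1.317 + 202.9 + 103.3 = 309 kWh
Cost = 309 kWh × $0.290 = $89.62

$89.62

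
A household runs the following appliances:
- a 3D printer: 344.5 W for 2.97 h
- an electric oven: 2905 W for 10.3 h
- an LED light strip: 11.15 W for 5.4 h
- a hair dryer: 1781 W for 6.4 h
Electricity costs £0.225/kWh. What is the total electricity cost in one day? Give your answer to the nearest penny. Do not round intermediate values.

£9.54

3D printer: 344.5 W × 2.97 h = 1,023 Wh = 1.023 kWh
electric oven: 2905 W × 10.3 h = 29,922 Wh = 29.92 kWh
LED light strip: 11.15 W × 5.4 h = 60 Wh = 0.06021 kWh
hair dryer: 1781 W × 6.4 h = 11,398 Wh = 11.4 kWh
Total energy = 1.023 + 29.92 + 0.06021 + 11.4 = 42.4 kWh
Cost = 42.4 kWh × £0.225 = £9.54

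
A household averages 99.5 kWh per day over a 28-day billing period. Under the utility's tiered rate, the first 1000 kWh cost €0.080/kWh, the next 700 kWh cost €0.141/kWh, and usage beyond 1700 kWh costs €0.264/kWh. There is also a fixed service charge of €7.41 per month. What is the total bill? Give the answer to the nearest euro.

€473

Usage = 99.5 kWh/day × 28 days = 2786 kWh
First 1000 kWh × €0.080 = €80.00
Next 700 kWh × €0.141 = €98.70
Remaining 1086 kWh × €0.264 = €286.70
Energy charge = €465.40; + service €7.41 = €472.81 ≈ €473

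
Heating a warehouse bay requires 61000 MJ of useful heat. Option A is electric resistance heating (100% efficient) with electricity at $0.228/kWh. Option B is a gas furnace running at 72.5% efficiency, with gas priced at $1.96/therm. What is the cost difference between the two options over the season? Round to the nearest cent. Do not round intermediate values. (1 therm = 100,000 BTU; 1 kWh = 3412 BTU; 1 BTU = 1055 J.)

$2300.57

Heat load = 61000 MJ = 61,000,000,000 J / 1055 = 57,819,905 BTU
Gas: input = 57,819,905 / 0.725 = 79,751,593 BTU = 797.5 therm → 797.5 × $1.96 = $1,563.13
Electric: 57,819,905 BTU / 3412 = 16,950 kWh → × $0.228 = $3,863.70
Difference = |$1,563.13 − $3,863.70| = $2,300.57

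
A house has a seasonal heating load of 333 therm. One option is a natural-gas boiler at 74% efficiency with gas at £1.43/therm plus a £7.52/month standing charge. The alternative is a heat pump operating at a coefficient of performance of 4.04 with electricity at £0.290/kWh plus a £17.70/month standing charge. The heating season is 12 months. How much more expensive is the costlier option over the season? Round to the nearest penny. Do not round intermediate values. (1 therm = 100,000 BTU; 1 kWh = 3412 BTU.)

Heat load = 333 therm × 100,000 = 33,300,000 BTU
Gas: input = 33,300,000 / 0.74 = 45,000,000 BTU = 450 therm → 450 × £1.43 = £643.50; + 12 × £7.52 standing = £733.74
Heat pump: 33,300,000 BTU / 3412 = 9,760 kWh heat; / 4.04 = 2,416 kWh in → × £0.290 = £700.57; + 12 × £17.70 standing = £912.97
Difference = |£733.74 − £912.97| = £179.23

£179.23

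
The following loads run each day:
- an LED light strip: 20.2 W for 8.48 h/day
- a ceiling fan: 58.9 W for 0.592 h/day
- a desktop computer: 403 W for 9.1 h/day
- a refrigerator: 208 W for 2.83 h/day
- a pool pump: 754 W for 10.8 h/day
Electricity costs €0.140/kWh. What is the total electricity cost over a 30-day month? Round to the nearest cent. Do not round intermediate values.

LED light strip: 20.2 W × 8.48 h × 30 d = 5,139 Wh = 5.139 kWh
ceiling fan: 58.9 W × 0.592 h × 30 d = 1,046 Wh = 1.046 kWh
desktop computer: 403 W × 9.1 h × 30 d = 110,019 Wh = 110 kWh
refrigerator: 208 W × 2.83 h × 30 d = 17,659 Wh = 17.66 kWh
pool pump: 754 W × 10.8 h × 30 d = 244,296 Wh = 244.3 kWh
Total energy = 5.139 + 1.046 + 110 + 17.66 + 244.3 = 378.2 kWh
Cost = 378.2 kWh × €0.140 = €52.94

€52.94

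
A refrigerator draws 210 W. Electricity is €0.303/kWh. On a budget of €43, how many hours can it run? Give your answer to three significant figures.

Energy budget = €43 / €0.303 per kWh = 141.9 kWh = 141,914 Wh
Runtime = 141,914 Wh / 210 W = 675.8 h

676 h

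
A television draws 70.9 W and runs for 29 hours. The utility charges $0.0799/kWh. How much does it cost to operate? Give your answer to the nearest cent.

Energy = 70.9 W × 29 h = 2,056 Wh = 2.056 kWh
Cost = 2.056 kWh × $0.0799/kWh = $0.16

$0.16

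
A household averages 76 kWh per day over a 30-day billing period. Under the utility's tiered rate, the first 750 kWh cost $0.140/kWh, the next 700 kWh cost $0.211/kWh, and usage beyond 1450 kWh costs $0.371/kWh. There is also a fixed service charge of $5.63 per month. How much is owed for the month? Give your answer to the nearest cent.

$566.26

Usage = 76 kWh/day × 30 days = 2280 kWh
First 750 kWh × $0.140 = $105.00
Next 700 kWh × $0.211 = $147.70
Remaining 830 kWh × $0.371 = $307.93
Energy charge = $560.63; + service $5.63 = $566.26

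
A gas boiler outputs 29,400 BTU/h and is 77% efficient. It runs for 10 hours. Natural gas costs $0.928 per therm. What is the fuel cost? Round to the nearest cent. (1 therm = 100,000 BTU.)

$3.54

Heat delivered = 29,400 BTU/h × 10 h = 294,000 BTU
Gas input = 294,000 / 0.77 = 381,818 BTU
= 381,818 / 100,000 = 3.818 therm
Cost = 3.818 × $0.928/therm = $3.54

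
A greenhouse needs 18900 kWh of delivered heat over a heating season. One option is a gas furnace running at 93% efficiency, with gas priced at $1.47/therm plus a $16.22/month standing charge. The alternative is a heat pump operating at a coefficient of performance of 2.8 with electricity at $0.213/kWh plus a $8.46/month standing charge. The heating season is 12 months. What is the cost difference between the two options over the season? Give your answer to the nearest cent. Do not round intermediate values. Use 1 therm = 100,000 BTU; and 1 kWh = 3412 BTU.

$325.32

Heat load = 18900 kWh × 3412 = 64,486,800 BTU
Gas: input = 64,486,800 / 0.930 = 69,340,645 BTU = 693.4 therm → 693.4 × $1.47 = $1,019.31; + 12 × $16.22 standing = $1,213.95
Heat pump: 64,486,800 BTU / 3412 = 18,900 kWh heat; / 2.8 = 6,750 kWh in → × $0.213 = $1,437.75; + 12 × $8.46 standing = $1,539.27
Difference = |$1,213.95 − $1,539.27| = $325.32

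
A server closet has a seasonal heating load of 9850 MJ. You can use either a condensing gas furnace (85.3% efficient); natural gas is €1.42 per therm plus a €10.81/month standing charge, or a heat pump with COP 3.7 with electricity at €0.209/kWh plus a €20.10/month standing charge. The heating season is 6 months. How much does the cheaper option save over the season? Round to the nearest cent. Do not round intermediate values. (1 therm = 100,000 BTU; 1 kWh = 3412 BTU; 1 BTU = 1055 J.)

Heat load = 9850 MJ = 9,850,000,000 J / 1055 = 9,336,493 BTU
Gas: input = 9,336,493 / 0.853 = 10,945,478 BTU = 109.5 therm → 109.5 × €1.42 = €155.43; + 6 × €10.81 standing = €220.29
Heat pump: 9,336,493 BTU / 3412 = 2,736 kWh heat; / 3.7 = 739.6 kWh in → × €0.209 = €154.57; + 6 × €20.10 standing = €275.17
Difference = |€220.29 − €275.17| = €54.88

€54.88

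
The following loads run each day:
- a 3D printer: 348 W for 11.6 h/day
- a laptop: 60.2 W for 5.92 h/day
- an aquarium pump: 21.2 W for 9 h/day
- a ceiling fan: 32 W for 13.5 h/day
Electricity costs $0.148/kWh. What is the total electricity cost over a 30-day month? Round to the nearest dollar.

3D printer: 348 W × 11.6 h × 30 d = 121,104 Wh = 121.1 kWh
laptop: 60.2 W × 5.92 h × 30 d = 10,692 Wh = 10.69 kWh
aquarium pump: 21.2 W × 9 h × 30 d = 5,724 Wh = 5.724 kWh
ceiling fan: 32 W × 13.5 h × 30 d = 12,960 Wh = 12.96 kWh
Total energy = 121.1 + 10.69 + 5.724 + 12.96 = 150.5 kWh
Cost = 150.5 kWh × $0.148 = $22.27 ≈ $22

$22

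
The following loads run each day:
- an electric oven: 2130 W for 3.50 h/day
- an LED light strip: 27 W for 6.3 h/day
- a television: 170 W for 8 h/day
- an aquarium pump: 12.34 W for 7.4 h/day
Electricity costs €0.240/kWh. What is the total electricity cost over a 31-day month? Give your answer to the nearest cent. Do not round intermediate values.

electric oven: 2130 W × 3.50 h × 31 d = 231,105 Wh = 231.1 kWh
LED light strip: 27 W × 6.3 h × 31 d = 5,273 Wh = 5.273 kWh
television: 170 W × 8 h × 31 d = 42,160 Wh = 42.16 kWh
aquarium pump: 12.34 W × 7.4 h × 31 d = 2,831 Wh = 2.831 kWh
Total energy = 231.1 + 5.273 + 42.16 + 2.831 = 281.4 kWh
Cost = 281.4 kWh × €0.240 = €67.53

€67.53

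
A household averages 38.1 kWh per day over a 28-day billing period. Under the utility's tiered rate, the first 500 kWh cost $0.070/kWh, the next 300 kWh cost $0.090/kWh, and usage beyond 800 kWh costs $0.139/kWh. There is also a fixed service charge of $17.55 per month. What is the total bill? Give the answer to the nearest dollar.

Usage = 38.1 kWh/day × 28 days = 1066.8 kWh
First 500 kWh × $0.070 = $35.00
Next 300 kWh × $0.090 = $27.00
Remaining 266.8 kWh × $0.139 = $37.09
Energy charge = $99.09; + service $17.55 = $116.64 ≈ $117

$117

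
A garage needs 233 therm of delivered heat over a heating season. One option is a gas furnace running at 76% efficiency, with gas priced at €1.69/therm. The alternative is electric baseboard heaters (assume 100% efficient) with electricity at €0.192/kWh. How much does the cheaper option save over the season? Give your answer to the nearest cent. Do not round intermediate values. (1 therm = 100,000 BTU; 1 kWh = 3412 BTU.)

€793.02

Heat load = 233 therm × 100,000 = 23,300,000 BTU
Gas: input = 23,300,000 / 0.76 = 30,657,895 BTU = 306.6 therm → 306.6 × €1.69 = €518.12
Electric: 23,300,000 BTU / 3412 = 6,829 kWh → × €0.192 = €1,311.14
Difference = |€518.12 − €1,311.14| = €793.02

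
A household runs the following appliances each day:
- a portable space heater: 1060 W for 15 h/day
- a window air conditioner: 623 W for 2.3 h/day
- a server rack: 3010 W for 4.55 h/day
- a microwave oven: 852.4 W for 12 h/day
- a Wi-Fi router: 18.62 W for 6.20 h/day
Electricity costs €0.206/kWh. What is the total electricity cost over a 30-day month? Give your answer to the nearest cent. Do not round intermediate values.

portable space heater: 1060 W × 15 h × 30 d = 477,000 Wh = 477 kWh
window air conditioner: 623 W × 2.3 h × 30 d = 42,987 Wh = 42.99 kWh
server rack: 3010 W × 4.55 h × 30 d = 410,865 Wh = 410.9 kWh
microwave oven: 852.4 W × 12 h × 30 d = 306,864 Wh = 306.9 kWh
Wi-Fi router: 18.62 W × 6.20 h × 30 d = 3,463 Wh = 3.463 kWh
Total energy = 477 + 42.99 + 410.9 + 306.9 + 3.463 = 1,241 kWh
Cost = 1,241 kWh × €0.206 = €255.68

€255.68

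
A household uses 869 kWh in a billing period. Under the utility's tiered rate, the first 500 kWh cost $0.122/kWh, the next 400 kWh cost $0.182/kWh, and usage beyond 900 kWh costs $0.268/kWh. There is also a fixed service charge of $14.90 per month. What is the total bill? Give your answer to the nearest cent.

First 500 kWh × $0.122 = $61.00
Next 369 kWh × $0.182 = $67.16
Remaining tier: 0 kWh (not reached)
Energy charge = $128.16; + service $14.90 = $143.06

$143.06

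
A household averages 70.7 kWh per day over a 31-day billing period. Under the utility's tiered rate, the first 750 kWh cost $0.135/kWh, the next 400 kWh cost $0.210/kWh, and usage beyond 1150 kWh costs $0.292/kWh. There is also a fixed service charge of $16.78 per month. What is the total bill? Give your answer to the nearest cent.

Usage = 70.7 kWh/day × 31 days = 2191.7 kWh
First 750 kWh × $0.135 = $101.25
Next 400 kWh × $0.210 = $84.00
Remaining 1041.7 kWh × $0.292 = $304.18
Energy charge = $489.43; + service $16.78 = $506.21

$506.21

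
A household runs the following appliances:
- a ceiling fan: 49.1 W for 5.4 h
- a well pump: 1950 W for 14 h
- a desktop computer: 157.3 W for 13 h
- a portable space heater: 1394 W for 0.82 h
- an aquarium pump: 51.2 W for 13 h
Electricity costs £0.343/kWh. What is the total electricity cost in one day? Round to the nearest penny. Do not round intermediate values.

ceiling fan: 49.1 W × 5.4 h = 265 Wh = 0.2651 kWh
well pump: 1950 W × 14 h = 27,300 Wh = 27.3 kWh
desktop computer: 157.3 W × 13 h = 2,045 Wh = 2.045 kWh
portable space heater: 1394 W × 0.82 h = 1,143 Wh = 1.143 kWh
aquarium pump: 51.2 W × 13 h = 666 Wh = 0.6656 kWh
Total energy = 0.2651 + 27.3 + 2.045 + 1.143 + 0.6656 = 31.42 kWh
Cost = 31.42 kWh × £0.343 = £10.78

£10.78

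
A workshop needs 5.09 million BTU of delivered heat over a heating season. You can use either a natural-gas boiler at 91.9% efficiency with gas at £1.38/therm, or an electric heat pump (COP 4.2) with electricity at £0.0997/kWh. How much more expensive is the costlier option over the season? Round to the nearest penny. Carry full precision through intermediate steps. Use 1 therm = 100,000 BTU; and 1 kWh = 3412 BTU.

£41.02

Heat load = 5.09 × 10⁶ BTU = 5,090,000 BTU
Gas: input = 5,090,000 / 0.919 = 5,538,629 BTU = 55.39 therm → 55.39 × £1.38 = £76.43
Heat pump: 5,090,000 BTU / 3412 = 1,492 kWh heat; / 4.2 = 355.2 kWh in → × £0.0997 = £35.41
Difference = |£76.43 − £35.41| = £41.02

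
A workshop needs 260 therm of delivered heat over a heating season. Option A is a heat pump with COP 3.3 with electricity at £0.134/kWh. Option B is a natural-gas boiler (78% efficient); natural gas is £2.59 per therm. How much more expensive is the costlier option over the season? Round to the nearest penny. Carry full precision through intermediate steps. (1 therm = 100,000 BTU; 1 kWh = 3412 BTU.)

£553.91

Heat load = 260 therm × 100,000 = 26,000,000 BTU
Gas: input = 26,000,000 / 0.78 = 33,333,333 BTU = 333.3 therm → 333.3 × £2.59 = £863.33
Heat pump: 26,000,000 BTU / 3412 = 7,620 kWh heat; / 3.3 = 2,309 kWh in → × £0.134 = £309.42
Difference = |£863.33 − £309.42| = £553.91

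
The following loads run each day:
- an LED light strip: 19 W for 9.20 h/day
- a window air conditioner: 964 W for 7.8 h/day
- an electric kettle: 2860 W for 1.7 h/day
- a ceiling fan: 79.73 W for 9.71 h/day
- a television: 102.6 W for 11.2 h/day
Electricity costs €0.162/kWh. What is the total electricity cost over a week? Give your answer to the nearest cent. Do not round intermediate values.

LED light strip: 19 W × 9.20 h × 7 d = 1,224 Wh = 1.224 kWh
window air conditioner: 964 W × 7.8 h × 7 d = 52,634 Wh = 52.63 kWh
electric kettle: 2860 W × 1.7 h × 7 d = 34,034 Wh = 34.03 kWh
ceiling fan: 79.73 W × 9.71 h × 7 d = 5,419 Wh = 5.419 kWh
television: 102.6 W × 11.2 h × 7 d = 8,044 Wh = 8.044 kWh
Total energy = 1.224 + 52.63 + 34.03 + 5.419 + 8.044 = 101.4 kWh
Cost = 101.4 kWh × €0.162 = €16.42

€16.42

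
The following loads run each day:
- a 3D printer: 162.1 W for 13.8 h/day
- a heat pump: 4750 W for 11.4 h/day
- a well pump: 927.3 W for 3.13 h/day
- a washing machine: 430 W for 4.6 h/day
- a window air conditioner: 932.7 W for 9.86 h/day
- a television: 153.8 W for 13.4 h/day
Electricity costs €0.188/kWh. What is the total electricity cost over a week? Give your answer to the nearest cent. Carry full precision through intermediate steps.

3D printer: 162.1 W × 13.8 h × 7 d = 15,659 Wh = 15.66 kWh
heat pump: 4750 W × 11.4 h × 7 d = 379,050 Wh = 379.1 kWh
well pump: 927.3 W × 3.13 h × 7 d = 20,317 Wh = 20.32 kWh
washing machine: 430 W × 4.6 h × 7 d = 13,846 Wh = 13.85 kWh
window air conditioner: 932.7 W × 9.86 h × 7 d = 64,375 Wh = 64.37 kWh
television: 153.8 W × 13.4 h × 7 d = 14,426 Wh = 14.43 kWh
Total energy = 15.66 + 379.1 + 20.32 + 13.85 + 64.37 + 14.43 = 507.7 kWh
Cost = 507.7 kWh × €0.188 = €95.44

€95.44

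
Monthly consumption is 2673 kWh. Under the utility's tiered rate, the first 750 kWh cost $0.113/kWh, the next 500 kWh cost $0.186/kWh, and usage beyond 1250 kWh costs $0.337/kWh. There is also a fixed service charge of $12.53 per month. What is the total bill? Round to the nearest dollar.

First 750 kWh × $0.113 = $84.75
Next 500 kWh × $0.186 = $93.00
Remaining 1423 kWh × $0.337 = $479.55
Energy charge = $657.30; + service $12.53 = $669.83 ≈ $670

$670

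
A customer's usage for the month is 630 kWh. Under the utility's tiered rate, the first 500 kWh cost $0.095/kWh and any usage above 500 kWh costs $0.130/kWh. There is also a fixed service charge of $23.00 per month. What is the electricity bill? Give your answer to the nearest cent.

First 500 kWh × $0.095 = $47.50
Remaining 130 kWh × $0.130 = $16.90
Energy charge = $64.40; + service $23.00 = $87.40

$87.40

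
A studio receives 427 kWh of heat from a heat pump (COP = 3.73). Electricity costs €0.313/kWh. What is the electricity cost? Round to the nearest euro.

€36

Electrical input = 427 kWh / 3.73 = 114.5 kWh
Cost = 114.5 × €0.313/kWh = €35.83 ≈ €36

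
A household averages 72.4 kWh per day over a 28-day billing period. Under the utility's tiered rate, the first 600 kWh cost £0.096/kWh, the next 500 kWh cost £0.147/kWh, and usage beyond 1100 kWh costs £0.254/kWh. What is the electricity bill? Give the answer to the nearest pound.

£367

Usage = 72.4 kWh/day × 28 days = 2027.2 kWh
First 600 kWh × £0.096 = £57.60
Next 500 kWh × £0.147 = £73.50
Remaining 927.2 kWh × £0.254 = £235.51
Total = £366.61 ≈ £367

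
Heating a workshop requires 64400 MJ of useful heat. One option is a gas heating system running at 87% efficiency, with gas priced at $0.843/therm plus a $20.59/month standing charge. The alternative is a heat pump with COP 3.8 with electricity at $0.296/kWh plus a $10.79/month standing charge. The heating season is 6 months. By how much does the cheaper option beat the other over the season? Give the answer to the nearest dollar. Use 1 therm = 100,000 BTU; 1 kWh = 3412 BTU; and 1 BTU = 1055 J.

Heat load = 64400 MJ = 64,400,000,000 J / 1055 = 61,042,654 BTU
Gas: input = 61,042,654 / 0.87 = 70,163,970 BTU = 701.6 therm → 701.6 × $0.843 = $591.48; + 6 × $20.59 standing = $715.02
Heat pump: 61,042,654 BTU / 3412 = 17,890 kWh heat; / 3.8 = 4,708 kWh in → × $0.296 = $1,393.58; + 6 × $10.79 standing = $1,458.32
Difference = |$715.02 − $1,458.32| = $743.30 ≈ $743

$743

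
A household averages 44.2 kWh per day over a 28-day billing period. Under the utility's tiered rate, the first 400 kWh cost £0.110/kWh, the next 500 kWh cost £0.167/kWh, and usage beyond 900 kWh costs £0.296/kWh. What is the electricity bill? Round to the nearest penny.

Usage = 44.2 kWh/day × 28 days = 1237.6 kWh
First 400 kWh × £0.110 = £44.00
Next 500 kWh × £0.167 = £83.50
Remaining 337.6 kWh × £0.296 = £99.93
Total = £227.43

£227.43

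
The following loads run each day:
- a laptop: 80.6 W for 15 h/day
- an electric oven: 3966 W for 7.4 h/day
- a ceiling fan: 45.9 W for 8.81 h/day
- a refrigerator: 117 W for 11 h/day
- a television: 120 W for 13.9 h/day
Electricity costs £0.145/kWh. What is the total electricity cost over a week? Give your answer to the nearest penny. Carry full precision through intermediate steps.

laptop: 80.6 W × 15 h × 7 d = 8,463 Wh = 8.463 kWh
electric oven: 3966 W × 7.4 h × 7 d = 205,439 Wh = 205.4 kWh
ceiling fan: 45.9 W × 8.81 h × 7 d = 2,831 Wh = 2.831 kWh
refrigerator: 117 W × 11 h × 7 d = 9,009 Wh = 9.009 kWh
television: 120 W × 13.9 h × 7 d = 11,676 Wh = 11.68 kWh
Total energy = 8.463 + 205.4 + 2.831 + 9.009 + 11.68 = 237.4 kWh
Cost = 237.4 kWh × £0.145 = £34.43

£34.43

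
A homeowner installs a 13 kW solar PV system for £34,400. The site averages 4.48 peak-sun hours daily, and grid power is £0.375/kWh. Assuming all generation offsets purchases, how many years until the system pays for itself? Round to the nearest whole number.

4 years

Daily generation = 13 kW × 4.48 h = 58.24 kWh
Annual generation = 58.24 × 365 = 21258 kWh
Annual savings = 21258 × £0.375 = £7,971.60
Payback = £34,400 / £7,971.60 = 4.32 years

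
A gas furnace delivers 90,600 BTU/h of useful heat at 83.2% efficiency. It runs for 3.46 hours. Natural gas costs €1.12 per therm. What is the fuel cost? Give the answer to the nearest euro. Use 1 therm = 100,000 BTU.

Heat delivered = 90,600 BTU/h × 3.46 h = 313,476 BTU
Gas input = 313,476 / 0.832 = 376,774 BTU
= 376,774 / 100,000 = 3.768 therm
Cost = 3.768 × €1.12/therm = €4.22 ≈ €4

€4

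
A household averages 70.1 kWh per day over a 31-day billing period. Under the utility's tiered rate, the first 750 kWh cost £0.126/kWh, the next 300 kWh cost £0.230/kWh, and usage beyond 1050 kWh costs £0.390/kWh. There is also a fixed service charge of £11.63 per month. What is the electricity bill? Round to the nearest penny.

£613.14

Usage = 70.1 kWh/day × 31 days = 2173.1 kWh
First 750 kWh × £0.126 = £94.50
Next 300 kWh × £0.230 = £69.00
Remaining 1123.1 kWh × £0.390 = £438.01
Energy charge = £601.51; + service £11.63 = £613.14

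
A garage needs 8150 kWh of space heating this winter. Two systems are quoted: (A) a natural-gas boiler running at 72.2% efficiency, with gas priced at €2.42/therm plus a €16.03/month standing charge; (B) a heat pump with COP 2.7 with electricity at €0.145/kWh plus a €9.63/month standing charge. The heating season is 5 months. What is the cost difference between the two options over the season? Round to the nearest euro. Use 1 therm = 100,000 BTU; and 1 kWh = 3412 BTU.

Heat load = 8150 kWh × 3412 = 27,807,800 BTU
Gas: input = 27,807,800 / 0.722 = 38,514,958 BTU = 385.1 therm → 385.1 × €2.42 = €932.06; + 5 × €16.03 standing = €1,012.21
Heat pump: 27,807,800 BTU / 3412 = 8,150 kWh heat; / 2.7 = 3,019 kWh in → × €0.145 = €437.69; + 5 × €9.63 standing = €485.84
Difference = |€1,012.21 − €485.84| = €526.38 ≈ €526

€526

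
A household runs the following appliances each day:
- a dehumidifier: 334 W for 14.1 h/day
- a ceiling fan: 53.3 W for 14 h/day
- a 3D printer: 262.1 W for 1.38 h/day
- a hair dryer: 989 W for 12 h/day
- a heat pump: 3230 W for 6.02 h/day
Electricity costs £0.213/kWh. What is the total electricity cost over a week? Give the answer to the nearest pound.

dehumidifier: 334 W × 14.1 h × 7 d = 32,966 Wh = 32.97 kWh
ceiling fan: 53.3 W × 14 h × 7 d = 5,223 Wh = 5.223 kWh
3D printer: 262.1 W × 1.38 h × 7 d = 2,532 Wh = 2.532 kWh
hair dryer: 989 W × 12 h × 7 d = 83,076 Wh = 83.08 kWh
heat pump: 3230 W × 6.02 h × 7 d = 136,112 Wh = 136.1 kWh
Total energy = 32.97 + 5.223 + 2.532 + 83.08 + 136.1 = 259.9 kWh
Cost = 259.9 kWh × £0.213 = £55.36 ≈ £55

£55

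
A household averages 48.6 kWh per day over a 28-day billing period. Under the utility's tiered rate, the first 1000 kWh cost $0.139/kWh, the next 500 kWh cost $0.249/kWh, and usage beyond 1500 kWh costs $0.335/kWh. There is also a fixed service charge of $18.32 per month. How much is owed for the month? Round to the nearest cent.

Usage = 48.6 kWh/day × 28 days = 1360.8 kWh
First 1000 kWh × $0.139 = $139.00
Next 360.8 kWh × $0.249 = $89.84
Remaining tier: 0 kWh (not reached)
Energy charge = $228.84; + service $18.32 = $247.16

$247.16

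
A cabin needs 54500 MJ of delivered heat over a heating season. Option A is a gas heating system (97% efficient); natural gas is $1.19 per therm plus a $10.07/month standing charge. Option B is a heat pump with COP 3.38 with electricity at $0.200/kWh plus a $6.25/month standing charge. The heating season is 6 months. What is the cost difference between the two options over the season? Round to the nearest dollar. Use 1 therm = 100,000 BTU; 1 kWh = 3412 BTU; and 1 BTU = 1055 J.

$239

Heat load = 54500 MJ = 54,500,000,000 J / 1055 = 51,658,768 BTU
Gas: input = 51,658,768 / 0.97 = 53,256,462 BTU = 532.6 therm → 532.6 × $1.19 = $633.75; + 6 × $10.07 standing = $694.17
Heat pump: 51,658,768 BTU / 3412 = 15,140 kWh heat; / 3.38 = 4,479 kWh in → × $0.200 = $895.88; + 6 × $6.25 standing = $933.38
Difference = |$694.17 − $933.38| = $239.20 ≈ $239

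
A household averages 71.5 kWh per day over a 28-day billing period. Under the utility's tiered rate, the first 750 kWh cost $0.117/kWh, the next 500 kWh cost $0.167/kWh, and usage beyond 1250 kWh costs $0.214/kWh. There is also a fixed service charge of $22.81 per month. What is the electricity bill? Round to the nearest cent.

Usage = 71.5 kWh/day × 28 days = 2002 kWh
First 750 kWh × $0.117 = $87.75
Next 500 kWh × $0.167 = $83.50
Remaining 752 kWh × $0.214 = $160.93
Energy charge = $332.18; + service $22.81 = $354.99

$354.99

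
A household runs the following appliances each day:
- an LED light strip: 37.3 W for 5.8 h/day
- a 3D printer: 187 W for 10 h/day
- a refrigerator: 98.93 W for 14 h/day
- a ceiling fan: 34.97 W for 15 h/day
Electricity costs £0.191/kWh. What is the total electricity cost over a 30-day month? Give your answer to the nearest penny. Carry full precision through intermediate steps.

£22.90

LED light strip: 37.3 W × 5.8 h × 30 d = 6,490 Wh = 6.49 kWh
3D printer: 187 W × 10 h × 30 d = 56,100 Wh = 56.1 kWh
refrigerator: 98.93 W × 14 h × 30 d = 41,551 Wh = 41.55 kWh
ceiling fan: 34.97 W × 15 h × 30 d = 15,736 Wh = 15.74 kWh
Total energy = 6.49 + 56.1 + 41.55 + 15.74 = 119.9 kWh
Cost = 119.9 kWh × £0.191 = £22.90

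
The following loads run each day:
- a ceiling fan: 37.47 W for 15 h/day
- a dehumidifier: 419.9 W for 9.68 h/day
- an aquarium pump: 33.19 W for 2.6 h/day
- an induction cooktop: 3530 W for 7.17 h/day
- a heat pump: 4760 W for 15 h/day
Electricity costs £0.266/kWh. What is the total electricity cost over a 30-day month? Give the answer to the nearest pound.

£809

ceiling fan: 37.47 W × 15 h × 30 d = 16,862 Wh = 16.86 kWh
dehumidifier: 419.9 W × 9.68 h × 30 d = 121,939 Wh = 121.9 kWh
aquarium pump: 33.19 W × 2.6 h × 30 d = 2,589 Wh = 2.589 kWh
induction cooktop: 3530 W × 7.17 h × 30 d = 759,303 Wh = 759.3 kWh
heat pump: 4760 W × 15 h × 30 d = 2,142,000 Wh = 2,142 kWh
Total energy = 16.86 + 121.9 + 2.589 + 759.3 + 2,142 = 3,043 kWh
Cost = 3,043 kWh × £0.266 = £809.36 ≈ £809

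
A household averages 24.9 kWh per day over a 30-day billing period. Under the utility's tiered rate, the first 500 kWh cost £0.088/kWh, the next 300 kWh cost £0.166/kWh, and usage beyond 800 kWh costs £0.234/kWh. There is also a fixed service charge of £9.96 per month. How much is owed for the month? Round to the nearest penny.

£94.96

Usage = 24.9 kWh/day × 30 days = 747 kWh
First 500 kWh × £0.088 = £44.00
Next 247 kWh × £0.166 = £41.00
Remaining tier: 0 kWh (not reached)
Energy charge = £85.00; + service £9.96 = £94.96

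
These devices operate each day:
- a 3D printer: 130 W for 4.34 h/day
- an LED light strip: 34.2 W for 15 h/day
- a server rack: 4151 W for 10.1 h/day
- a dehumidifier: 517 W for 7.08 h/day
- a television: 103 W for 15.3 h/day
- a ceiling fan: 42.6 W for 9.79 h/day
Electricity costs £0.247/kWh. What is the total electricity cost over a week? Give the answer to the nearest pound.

3D printer: 130 W × 4.34 h × 7 d = 3,949 Wh = 3.949 kWh
LED light strip: 34.2 W × 15 h × 7 d = 3,591 Wh = 3.591 kWh
server rack: 4151 W × 10.1 h × 7 d = 293,476 Wh = 293.5 kWh
dehumidifier: 517 W × 7.08 h × 7 d = 25,623 Wh = 25.62 kWh
television: 103 W × 15.3 h × 7 d = 11,031 Wh = 11.03 kWh
ceiling fan: 42.6 W × 9.79 h × 7 d = 2,919 Wh = 2.919 kWh
Total energy = 3.949 + 3.591 + 293.5 + 25.62 + 11.03 + 2.919 = 340.6 kWh
Cost = 340.6 kWh × £0.247 = £84.13 ≈ £84

£84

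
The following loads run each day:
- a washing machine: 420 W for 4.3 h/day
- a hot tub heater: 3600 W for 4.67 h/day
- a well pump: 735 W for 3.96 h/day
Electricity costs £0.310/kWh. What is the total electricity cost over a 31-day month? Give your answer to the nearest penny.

washing machine: 420 W × 4.3 h × 31 d = 55,986 Wh = 55.99 kWh
hot tub heater: 3600 W × 4.67 h × 31 d = 521,172 Wh = 521.2 kWh
well pump: 735 W × 3.96 h × 31 d = 90,229 Wh = 90.23 kWh
Total energy = 55.99 + 521.2 + 90.23 = 667.4 kWh
Cost = 667.4 kWh × £0.310 = £206.89

£206.89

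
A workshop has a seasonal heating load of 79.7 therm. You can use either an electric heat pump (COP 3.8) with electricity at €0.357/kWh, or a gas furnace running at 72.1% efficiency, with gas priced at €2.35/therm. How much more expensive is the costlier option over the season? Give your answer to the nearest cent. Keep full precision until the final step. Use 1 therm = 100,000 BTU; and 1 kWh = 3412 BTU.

Heat load = 79.7 therm × 100,000 = 7,970,000 BTU
Gas: input = 7,970,000 / 0.721 = 11,054,092 BTU = 110.5 therm → 110.5 × €2.35 = €259.77
Heat pump: 7,970,000 BTU / 3412 = 2,336 kWh heat; / 3.8 = 614.7 kWh in → × €0.357 = €219.45
Difference = |€259.77 − €219.45| = €40.32

€40.32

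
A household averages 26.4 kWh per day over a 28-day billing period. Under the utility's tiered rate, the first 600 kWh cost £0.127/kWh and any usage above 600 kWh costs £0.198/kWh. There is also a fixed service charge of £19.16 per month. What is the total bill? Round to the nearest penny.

£122.92

Usage = 26.4 kWh/day × 28 days = 739.2 kWh
First 600 kWh × £0.127 = £76.20
Remaining 139.2 kWh × £0.198 = £27.56
Energy charge = £103.76; + service £19.16 = £122.92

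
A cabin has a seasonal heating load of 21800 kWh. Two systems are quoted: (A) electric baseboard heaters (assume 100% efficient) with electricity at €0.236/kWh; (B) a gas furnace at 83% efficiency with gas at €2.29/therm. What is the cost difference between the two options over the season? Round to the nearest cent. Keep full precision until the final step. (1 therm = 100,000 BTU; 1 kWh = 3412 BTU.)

€3092.58

Heat load = 21800 kWh × 3412 = 74,381,600 BTU
Gas: input = 74,381,600 / 0.83 = 89,616,386 BTU = 896.2 therm → 896.2 × €2.29 = €2,052.22
Electric: 74,381,600 BTU / 3412 = 21,800 kWh → × €0.236 = €5,144.80
Difference = |€2,052.22 − €5,144.80| = €3,092.58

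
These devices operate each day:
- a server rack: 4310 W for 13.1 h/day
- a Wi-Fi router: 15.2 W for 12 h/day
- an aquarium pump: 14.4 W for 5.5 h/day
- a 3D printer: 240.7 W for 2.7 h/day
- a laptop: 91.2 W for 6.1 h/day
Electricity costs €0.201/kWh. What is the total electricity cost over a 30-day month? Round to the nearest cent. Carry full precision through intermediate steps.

€349.31

server rack: 4310 W × 13.1 h × 30 d = 1,693,830 Wh = 1,694 kWh
Wi-Fi router: 15.2 W × 12 h × 30 d = 5,472 Wh = 5.472 kWh
aquarium pump: 14.4 W × 5.5 h × 30 d = 2,376 Wh = 2.376 kWh
3D printer: 240.7 W × 2.7 h × 30 d = 19,497 Wh = 19.5 kWh
laptop: 91.2 W × 6.1 h × 30 d = 16,690 Wh = 16.69 kWh
Total energy = 1,694 + 5.472 + 2.376 + 19.5 + 16.69 = 1,738 kWh
Cost = 1,738 kWh × €0.201 = €349.31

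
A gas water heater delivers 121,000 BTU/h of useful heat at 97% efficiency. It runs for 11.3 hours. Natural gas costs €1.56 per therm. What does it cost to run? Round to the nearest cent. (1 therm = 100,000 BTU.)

€21.99

Heat delivered = 121,000 BTU/h × 11.3 h = 1,367,300 BTU
Gas input = 1,367,300 / 0.970 = 1,409,588 BTU
= 1,409,588 / 100,000 = 14.1 therm
Cost = 14.1 × €1.56/therm = €21.99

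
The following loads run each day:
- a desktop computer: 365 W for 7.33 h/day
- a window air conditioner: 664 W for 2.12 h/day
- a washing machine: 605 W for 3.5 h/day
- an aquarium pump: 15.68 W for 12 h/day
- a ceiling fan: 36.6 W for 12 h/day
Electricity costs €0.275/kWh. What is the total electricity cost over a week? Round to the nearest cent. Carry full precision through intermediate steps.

desktop computer: 365 W × 7.33 h × 7 d = 18,728 Wh = 18.73 kWh
window air conditioner: 664 W × 2.12 h × 7 d = 9,854 Wh = 9.854 kWh
washing machine: 605 W × 3.5 h × 7 d = 14,822 Wh = 14.82 kWh
aquarium pump: 15.68 W × 12 h × 7 d = 1,317 Wh = 1.317 kWh
ceiling fan: 36.6 W × 12 h × 7 d = 3,074 Wh = 3.074 kWh
Total energy = 18.73 + 9.854 + 14.82 + 1.317 + 3.074 = 47.8 kWh
Cost = 47.8 kWh × €0.275 = €13.14

€13.14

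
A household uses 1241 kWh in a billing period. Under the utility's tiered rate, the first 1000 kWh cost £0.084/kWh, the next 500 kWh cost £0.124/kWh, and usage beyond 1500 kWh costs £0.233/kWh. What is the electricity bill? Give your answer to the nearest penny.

£113.88

First 1000 kWh × £0.084 = £84.00
Next 241 kWh × £0.124 = £29.88
Remaining tier: 0 kWh (not reached)
Total = £113.88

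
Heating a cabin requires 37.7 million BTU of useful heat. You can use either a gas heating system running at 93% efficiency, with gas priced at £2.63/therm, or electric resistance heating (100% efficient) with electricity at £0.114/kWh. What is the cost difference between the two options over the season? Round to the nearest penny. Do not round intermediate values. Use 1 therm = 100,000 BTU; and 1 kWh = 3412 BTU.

£193.47

Heat load = 37.7 × 10⁶ BTU = 37,700,000 BTU
Gas: input = 37,700,000 / 0.93 = 40,537,634 BTU = 405.4 therm → 405.4 × £2.63 = £1,066.14
Electric: 37,700,000 BTU / 3412 = 11,050 kWh → × £0.114 = £1,259.61
Difference = |£1,066.14 − £1,259.61| = £193.47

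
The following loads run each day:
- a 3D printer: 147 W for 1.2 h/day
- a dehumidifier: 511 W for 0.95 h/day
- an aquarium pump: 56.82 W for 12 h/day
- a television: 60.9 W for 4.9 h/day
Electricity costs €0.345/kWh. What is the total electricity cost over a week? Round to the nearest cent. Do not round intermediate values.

3D printer: 147 W × 1.2 h × 7 d = 1,235 Wh = 1.235 kWh
dehumidifier: 511 W × 0.95 h × 7 d = 3,398 Wh = 3.398 kWh
aquarium pump: 56.82 W × 12 h × 7 d = 4,773 Wh = 4.773 kWh
television: 60.9 W × 4.9 h × 7 d = 2,089 Wh = 2.089 kWh
Total energy = 1.235 + 3.398 + 4.773 + 2.089 = 11.49 kWh
Cost = 11.49 kWh × €0.345 = €3.97

€3.97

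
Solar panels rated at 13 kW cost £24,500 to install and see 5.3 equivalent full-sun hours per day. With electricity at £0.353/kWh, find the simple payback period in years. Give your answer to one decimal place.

2.8 years

Daily generation = 13 kW × 5.3 h = 68.9 kWh
Annual generation = 68.9 × 365 = 25148 kWh
Annual savings = 25148 × £0.353 = £8,877.42
Payback = £24,500 / £8,877.42 = 2.76 years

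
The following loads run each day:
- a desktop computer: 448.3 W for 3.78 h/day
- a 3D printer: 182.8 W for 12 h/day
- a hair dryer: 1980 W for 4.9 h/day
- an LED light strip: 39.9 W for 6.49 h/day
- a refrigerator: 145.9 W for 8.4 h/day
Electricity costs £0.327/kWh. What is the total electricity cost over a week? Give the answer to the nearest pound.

desktop computer: 448.3 W × 3.78 h × 7 d = 11,862 Wh = 11.86 kWh
3D printer: 182.8 W × 12 h × 7 d = 15,355 Wh = 15.36 kWh
hair dryer: 1980 W × 4.9 h × 7 d = 67,914 Wh = 67.91 kWh
LED light strip: 39.9 W × 6.49 h × 7 d = 1,813 Wh = 1.813 kWh
refrigerator: 145.9 W × 8.4 h × 7 d = 8,579 Wh = 8.579 kWh
Total energy = 11.86 + 15.36 + 67.91 + 1.813 + 8.579 = 105.5 kWh
Cost = 105.5 kWh × £0.327 = £34.51 ≈ £35

£35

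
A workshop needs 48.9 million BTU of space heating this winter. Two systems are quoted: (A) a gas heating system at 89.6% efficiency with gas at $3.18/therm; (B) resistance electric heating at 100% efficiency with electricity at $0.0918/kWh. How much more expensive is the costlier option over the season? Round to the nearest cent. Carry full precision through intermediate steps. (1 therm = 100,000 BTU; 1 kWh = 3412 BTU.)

Heat load = 48.9 × 10⁶ BTU = 48,900,000 BTU
Gas: input = 48,900,000 / 0.896 = 54,575,893 BTU = 545.8 therm → 545.8 × $3.18 = $1,735.51
Electric: 48,900,000 BTU / 3412 = 14,330 kWh → × $0.0918 = $1,315.66
Difference = |$1,735.51 − $1,315.66| = $419.86

$419.86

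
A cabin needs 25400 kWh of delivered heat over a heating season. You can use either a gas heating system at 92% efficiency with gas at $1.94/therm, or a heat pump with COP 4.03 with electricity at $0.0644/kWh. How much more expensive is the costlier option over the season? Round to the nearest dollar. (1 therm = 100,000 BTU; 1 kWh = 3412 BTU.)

Heat load = 25400 kWh × 3412 = 86,664,800 BTU
Gas: input = 86,664,800 / 0.92 = 94,200,870 BTU = 942 therm → 942 × $1.94 = $1,827.50
Heat pump: 86,664,800 BTU / 3412 = 25,400 kWh heat; / 4.03 = 6,303 kWh in → × $0.0644 = $405.90
Difference = |$1,827.50 − $405.90| = $1,421.60 ≈ $1422

$1422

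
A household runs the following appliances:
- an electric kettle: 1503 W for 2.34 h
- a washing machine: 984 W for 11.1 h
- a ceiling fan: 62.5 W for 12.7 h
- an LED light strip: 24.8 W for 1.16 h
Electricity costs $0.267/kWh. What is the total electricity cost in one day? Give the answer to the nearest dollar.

electric kettle: 1503 W × 2.34 h = 3,517 Wh = 3.517 kWh
washing machine: 984 W × 11.1 h = 10,922 Wh = 10.92 kWh
ceiling fan: 62.5 W × 12.7 h = 794 Wh = 0.7937 kWh
LED light strip: 24.8 W × 1.16 h = 29 Wh = 0.02877 kWh
Total energy = 3.517 + 10.92 + 0.7937 + 0.02877 = 15.26 kWh
Cost = 15.26 kWh × $0.267 = $4.07 ≈ $4

$4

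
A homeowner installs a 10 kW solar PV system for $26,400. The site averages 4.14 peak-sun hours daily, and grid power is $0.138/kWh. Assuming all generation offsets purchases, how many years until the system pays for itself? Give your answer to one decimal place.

12.7 years

Daily generation = 10 kW × 4.14 h = 41.4 kWh
Annual generation = 41.4 × 365 = 15111 kWh
Annual savings = 15111 × $0.138 = $2,085.32
Payback = $26,400 / $2,085.32 = 12.7 years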